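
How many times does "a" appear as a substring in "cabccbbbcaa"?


Searching for "a" in "cabccbbbcaa"
Scanning each position:
  Position 0: "c" => no
  Position 1: "a" => MATCH
  Position 2: "b" => no
  Position 3: "c" => no
  Position 4: "c" => no
  Position 5: "b" => no
  Position 6: "b" => no
  Position 7: "b" => no
  Position 8: "c" => no
  Position 9: "a" => MATCH
  Position 10: "a" => MATCH
Total occurrences: 3

3


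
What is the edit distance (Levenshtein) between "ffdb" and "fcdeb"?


Computing edit distance: "ffdb" -> "fcdeb"
DP table:
           f    c    d    e    b
      0    1    2    3    4    5
  f   1    0    1    2    3    4
  f   2    1    1    2    3    4
  d   3    2    2    1    2    3
  b   4    3    3    2    2    2
Edit distance = dp[4][5] = 2

2


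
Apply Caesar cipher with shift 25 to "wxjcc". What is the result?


Caesar cipher: shift "wxjcc" by 25
  'w' (pos 22) + 25 = pos 21 = 'v'
  'x' (pos 23) + 25 = pos 22 = 'w'
  'j' (pos 9) + 25 = pos 8 = 'i'
  'c' (pos 2) + 25 = pos 1 = 'b'
  'c' (pos 2) + 25 = pos 1 = 'b'
Result: vwibb

vwibb


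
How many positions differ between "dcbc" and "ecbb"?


Comparing "dcbc" and "ecbb" position by position:
  Position 0: 'd' vs 'e' => DIFFER
  Position 1: 'c' vs 'c' => same
  Position 2: 'b' vs 'b' => same
  Position 3: 'c' vs 'b' => DIFFER
Positions that differ: 2

2


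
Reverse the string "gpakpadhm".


Input: gpakpadhm
Reading characters right to left:
  Position 8: 'm'
  Position 7: 'h'
  Position 6: 'd'
  Position 5: 'a'
  Position 4: 'p'
  Position 3: 'k'
  Position 2: 'a'
  Position 1: 'p'
  Position 0: 'g'
Reversed: mhdapkapg

mhdapkapg


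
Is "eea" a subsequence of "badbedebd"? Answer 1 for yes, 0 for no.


Check if "eea" is a subsequence of "badbedebd"
Greedy scan:
  Position 0 ('b'): no match needed
  Position 1 ('a'): no match needed
  Position 2 ('d'): no match needed
  Position 3 ('b'): no match needed
  Position 4 ('e'): matches sub[0] = 'e'
  Position 5 ('d'): no match needed
  Position 6 ('e'): matches sub[1] = 'e'
  Position 7 ('b'): no match needed
  Position 8 ('d'): no match needed
Only matched 2/3 characters => not a subsequence

0


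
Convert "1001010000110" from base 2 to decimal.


Input: "1001010000110" in base 2
Positional expansion:
  Digit '1' (value 1) x 2^12 = 4096
  Digit '0' (value 0) x 2^11 = 0
  Digit '0' (value 0) x 2^10 = 0
  Digit '1' (value 1) x 2^9 = 512
  Digit '0' (value 0) x 2^8 = 0
  Digit '1' (value 1) x 2^7 = 128
  Digit '0' (value 0) x 2^6 = 0
  Digit '0' (value 0) x 2^5 = 0
  Digit '0' (value 0) x 2^4 = 0
  Digit '0' (value 0) x 2^3 = 0
  Digit '1' (value 1) x 2^2 = 4
  Digit '1' (value 1) x 2^1 = 2
  Digit '0' (value 0) x 2^0 = 0
Sum = 4742

4742


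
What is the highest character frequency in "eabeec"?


Input: eabeec
Character counts:
  'a': 1
  'b': 1
  'c': 1
  'e': 3
Maximum frequency: 3

3


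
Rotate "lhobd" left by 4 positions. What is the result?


Input: "lhobd", rotate left by 4
First 4 characters: "lhob"
Remaining characters: "d"
Concatenate remaining + first: "d" + "lhob" = "dlhob"

dlhob


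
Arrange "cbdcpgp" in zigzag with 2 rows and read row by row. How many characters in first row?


Zigzag "cbdcpgp" into 2 rows:
Placing characters:
  'c' => row 0
  'b' => row 1
  'd' => row 0
  'c' => row 1
  'p' => row 0
  'g' => row 1
  'p' => row 0
Rows:
  Row 0: "cdpp"
  Row 1: "bcg"
First row length: 4

4


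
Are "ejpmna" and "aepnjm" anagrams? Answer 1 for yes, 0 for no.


Strings: "ejpmna", "aepnjm"
Sorted first:  aejmnp
Sorted second: aejmnp
Sorted forms match => anagrams

1


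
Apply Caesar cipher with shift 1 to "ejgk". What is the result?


Caesar cipher: shift "ejgk" by 1
  'e' (pos 4) + 1 = pos 5 = 'f'
  'j' (pos 9) + 1 = pos 10 = 'k'
  'g' (pos 6) + 1 = pos 7 = 'h'
  'k' (pos 10) + 1 = pos 11 = 'l'
Result: fkhl

fkhl


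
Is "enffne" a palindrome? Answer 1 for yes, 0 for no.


Input: enffne
Reversed: enffne
  Compare pos 0 ('e') with pos 5 ('e'): match
  Compare pos 1 ('n') with pos 4 ('n'): match
  Compare pos 2 ('f') with pos 3 ('f'): match
Result: palindrome

1


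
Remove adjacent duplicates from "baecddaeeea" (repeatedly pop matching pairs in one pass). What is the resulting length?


Input: baecddaeeea
Stack-based adjacent duplicate removal:
  Read 'b': push. Stack: b
  Read 'a': push. Stack: ba
  Read 'e': push. Stack: bae
  Read 'c': push. Stack: baec
  Read 'd': push. Stack: baecd
  Read 'd': matches stack top 'd' => pop. Stack: baec
  Read 'a': push. Stack: baeca
  Read 'e': push. Stack: baecae
  Read 'e': matches stack top 'e' => pop. Stack: baeca
  Read 'e': push. Stack: baecae
  Read 'a': push. Stack: baecaea
Final stack: "baecaea" (length 7)

7


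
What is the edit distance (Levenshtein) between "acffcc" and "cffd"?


Computing edit distance: "acffcc" -> "cffd"
DP table:
           c    f    f    d
      0    1    2    3    4
  a   1    1    2    3    4
  c   2    1    2    3    4
  f   3    2    1    2    3
  f   4    3    2    1    2
  c   5    4    3    2    2
  c   6    5    4    3    3
Edit distance = dp[6][4] = 3

3


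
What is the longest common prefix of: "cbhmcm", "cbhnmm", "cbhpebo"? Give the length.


Words: cbhmcm, cbhnmm, cbhpebo
  Position 0: all 'c' => match
  Position 1: all 'b' => match
  Position 2: all 'h' => match
  Position 3: ('m', 'n', 'p') => mismatch, stop
LCP = "cbh" (length 3)

3


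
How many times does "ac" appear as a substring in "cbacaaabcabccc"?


Searching for "ac" in "cbacaaabcabccc"
Scanning each position:
  Position 0: "cb" => no
  Position 1: "ba" => no
  Position 2: "ac" => MATCH
  Position 3: "ca" => no
  Position 4: "aa" => no
  Position 5: "aa" => no
  Position 6: "ab" => no
  Position 7: "bc" => no
  Position 8: "ca" => no
  Position 9: "ab" => no
  Position 10: "bc" => no
  Position 11: "cc" => no
  Position 12: "cc" => no
Total occurrences: 1

1


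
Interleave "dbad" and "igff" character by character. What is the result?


Interleaving "dbad" and "igff":
  Position 0: 'd' from first, 'i' from second => "di"
  Position 1: 'b' from first, 'g' from second => "bg"
  Position 2: 'a' from first, 'f' from second => "af"
  Position 3: 'd' from first, 'f' from second => "df"
Result: dibgafdf

dibgafdf


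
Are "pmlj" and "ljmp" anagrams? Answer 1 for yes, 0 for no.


Strings: "pmlj", "ljmp"
Sorted first:  jlmp
Sorted second: jlmp
Sorted forms match => anagrams

1


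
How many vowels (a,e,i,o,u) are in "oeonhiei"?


Input: oeonhiei
Checking each character:
  'o' at position 0: vowel (running total: 1)
  'e' at position 1: vowel (running total: 2)
  'o' at position 2: vowel (running total: 3)
  'n' at position 3: consonant
  'h' at position 4: consonant
  'i' at position 5: vowel (running total: 4)
  'e' at position 6: vowel (running total: 5)
  'i' at position 7: vowel (running total: 6)
Total vowels: 6

6


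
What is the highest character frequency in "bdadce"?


Input: bdadce
Character counts:
  'a': 1
  'b': 1
  'c': 1
  'd': 2
  'e': 1
Maximum frequency: 2

2


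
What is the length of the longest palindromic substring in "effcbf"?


Input: "effcbf"
Checking substrings for palindromes:
  [1:3] "ff" (len 2) => palindrome
Longest palindromic substring: "ff" with length 2

2


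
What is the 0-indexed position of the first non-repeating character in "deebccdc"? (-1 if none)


Input: deebccdc
Character frequencies:
  'b': 1
  'c': 3
  'd': 2
  'e': 2
Scanning left to right for freq == 1:
  Position 0 ('d'): freq=2, skip
  Position 1 ('e'): freq=2, skip
  Position 2 ('e'): freq=2, skip
  Position 3 ('b'): unique! => answer = 3

3


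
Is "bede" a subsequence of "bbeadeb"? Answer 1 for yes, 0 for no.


Check if "bede" is a subsequence of "bbeadeb"
Greedy scan:
  Position 0 ('b'): matches sub[0] = 'b'
  Position 1 ('b'): no match needed
  Position 2 ('e'): matches sub[1] = 'e'
  Position 3 ('a'): no match needed
  Position 4 ('d'): matches sub[2] = 'd'
  Position 5 ('e'): matches sub[3] = 'e'
  Position 6 ('b'): no match needed
All 4 characters matched => is a subsequence

1


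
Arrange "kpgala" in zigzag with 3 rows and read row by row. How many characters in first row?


Zigzag "kpgala" into 3 rows:
Placing characters:
  'k' => row 0
  'p' => row 1
  'g' => row 2
  'a' => row 1
  'l' => row 0
  'a' => row 1
Rows:
  Row 0: "kl"
  Row 1: "paa"
  Row 2: "g"
First row length: 2

2


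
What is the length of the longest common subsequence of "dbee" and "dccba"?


LCS of "dbee" and "dccba"
DP table:
           d    c    c    b    a
      0    0    0    0    0    0
  d   0    1    1    1    1    1
  b   0    1    1    1    2    2
  e   0    1    1    1    2    2
  e   0    1    1    1    2    2
LCS length = dp[4][5] = 2

2


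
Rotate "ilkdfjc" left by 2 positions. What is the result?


Input: "ilkdfjc", rotate left by 2
First 2 characters: "il"
Remaining characters: "kdfjc"
Concatenate remaining + first: "kdfjc" + "il" = "kdfjcil"

kdfjcil


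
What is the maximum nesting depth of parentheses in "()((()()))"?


Input: "()((()()))"
Tracking depth:
  Position 0 '(': depth becomes 1
  Position 1 ')': depth becomes 0
  Position 2 '(': depth becomes 1
  Position 3 '(': depth becomes 2
  Position 4 '(': depth becomes 3
  Position 5 ')': depth becomes 2
  Position 6 '(': depth becomes 3
  Position 7 ')': depth becomes 2
  Position 8 ')': depth becomes 1
  Position 9 ')': depth becomes 0
Maximum depth reached: 3

3


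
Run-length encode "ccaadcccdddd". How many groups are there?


Input: ccaadcccdddd
Scanning for consecutive runs:
  Group 1: 'c' x 2 (positions 0-1)
  Group 2: 'a' x 2 (positions 2-3)
  Group 3: 'd' x 1 (positions 4-4)
  Group 4: 'c' x 3 (positions 5-7)
  Group 5: 'd' x 4 (positions 8-11)
Total groups: 5

5


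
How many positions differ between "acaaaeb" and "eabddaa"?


Comparing "acaaaeb" and "eabddaa" position by position:
  Position 0: 'a' vs 'e' => DIFFER
  Position 1: 'c' vs 'a' => DIFFER
  Position 2: 'a' vs 'b' => DIFFER
  Position 3: 'a' vs 'd' => DIFFER
  Position 4: 'a' vs 'd' => DIFFER
  Position 5: 'e' vs 'a' => DIFFER
  Position 6: 'b' vs 'a' => DIFFER
Positions that differ: 7

7


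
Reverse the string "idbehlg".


Input: idbehlg
Reading characters right to left:
  Position 6: 'g'
  Position 5: 'l'
  Position 4: 'h'
  Position 3: 'e'
  Position 2: 'b'
  Position 1: 'd'
  Position 0: 'i'
Reversed: glhebdi

glhebdi


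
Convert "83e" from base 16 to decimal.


Input: "83e" in base 16
Positional expansion:
  Digit '8' (value 8) x 16^2 = 2048
  Digit '3' (value 3) x 16^1 = 48
  Digit 'e' (value 14) x 16^0 = 14
Sum = 2110

2110


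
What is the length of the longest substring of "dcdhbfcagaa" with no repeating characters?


Input: "dcdhbfcagaa"
Sliding window (track last position of each char):
  Position 0 ('d'): window [0,0] length 1 -- new best
  Position 1 ('c'): window [0,1] length 2 -- new best
  Position 2 ('d'): repeat (last at 0), move window start to 1
  Position 2 ('d'): window [1,2] length 2
  Position 3 ('h'): window [1,3] length 3 -- new best
  Position 4 ('b'): window [1,4] length 4 -- new best
  Position 5 ('f'): window [1,5] length 5 -- new best
  Position 6 ('c'): repeat (last at 1), move window start to 2
  Position 6 ('c'): window [2,6] length 5
  Position 7 ('a'): window [2,7] length 6 -- new best
  Position 8 ('g'): window [2,8] length 7 -- new best
  Position 9 ('a'): repeat (last at 7), move window start to 8
  Position 9 ('a'): window [8,9] length 2
  Position 10 ('a'): repeat (last at 9), move window start to 10
  Position 10 ('a'): window [10,10] length 1
Longest substring with no repeats: "dhbfcag" with length 7

7


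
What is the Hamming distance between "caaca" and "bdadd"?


Comparing "caaca" and "bdadd" position by position:
  Position 0: 'c' vs 'b' => differ
  Position 1: 'a' vs 'd' => differ
  Position 2: 'a' vs 'a' => same
  Position 3: 'c' vs 'd' => differ
  Position 4: 'a' vs 'd' => differ
Total differences (Hamming distance): 4

4


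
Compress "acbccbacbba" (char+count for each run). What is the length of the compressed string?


Input: acbccbacbba
Runs:
  'a' x 1 => "a1"
  'c' x 1 => "c1"
  'b' x 1 => "b1"
  'c' x 2 => "c2"
  'b' x 1 => "b1"
  'a' x 1 => "a1"
  'c' x 1 => "c1"
  'b' x 2 => "b2"
  'a' x 1 => "a1"
Compressed: "a1c1b1c2b1a1c1b2a1"
Compressed length: 18

18


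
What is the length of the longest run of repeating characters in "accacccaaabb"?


Input: "accacccaaabb"
Scanning for longest run:
  Position 1 ('c'): new char, reset run to 1
  Position 2 ('c'): continues run of 'c', length=2
  Position 3 ('a'): new char, reset run to 1
  Position 4 ('c'): new char, reset run to 1
  Position 5 ('c'): continues run of 'c', length=2
  Position 6 ('c'): continues run of 'c', length=3
  Position 7 ('a'): new char, reset run to 1
  Position 8 ('a'): continues run of 'a', length=2
  Position 9 ('a'): continues run of 'a', length=3
  Position 10 ('b'): new char, reset run to 1
  Position 11 ('b'): continues run of 'b', length=2
Longest run: 'c' with length 3

3


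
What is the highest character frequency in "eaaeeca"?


Input: eaaeeca
Character counts:
  'a': 3
  'c': 1
  'e': 3
Maximum frequency: 3

3


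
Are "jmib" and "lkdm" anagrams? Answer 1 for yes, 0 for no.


Strings: "jmib", "lkdm"
Sorted first:  bijm
Sorted second: dklm
Differ at position 0: 'b' vs 'd' => not anagrams

0


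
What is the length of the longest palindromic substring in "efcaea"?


Input: "efcaea"
Checking substrings for palindromes:
  [3:6] "aea" (len 3) => palindrome
Longest palindromic substring: "aea" with length 3

3


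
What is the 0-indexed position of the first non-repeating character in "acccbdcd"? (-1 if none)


Input: acccbdcd
Character frequencies:
  'a': 1
  'b': 1
  'c': 4
  'd': 2
Scanning left to right for freq == 1:
  Position 0 ('a'): unique! => answer = 0

0


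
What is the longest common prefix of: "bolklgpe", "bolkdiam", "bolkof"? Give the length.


Words: bolklgpe, bolkdiam, bolkof
  Position 0: all 'b' => match
  Position 1: all 'o' => match
  Position 2: all 'l' => match
  Position 3: all 'k' => match
  Position 4: ('l', 'd', 'o') => mismatch, stop
LCP = "bolk" (length 4)

4


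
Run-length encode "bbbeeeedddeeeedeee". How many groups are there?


Input: bbbeeeedddeeeedeee
Scanning for consecutive runs:
  Group 1: 'b' x 3 (positions 0-2)
  Group 2: 'e' x 4 (positions 3-6)
  Group 3: 'd' x 3 (positions 7-9)
  Group 4: 'e' x 4 (positions 10-13)
  Group 5: 'd' x 1 (positions 14-14)
  Group 6: 'e' x 3 (positions 15-17)
Total groups: 6

6


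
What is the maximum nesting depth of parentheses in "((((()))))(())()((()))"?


Input: "((((()))))(())()((()))"
Tracking depth:
  Position 0 '(': depth becomes 1
  Position 1 '(': depth becomes 2
  Position 2 '(': depth becomes 3
  Position 3 '(': depth becomes 4
  Position 4 '(': depth becomes 5
  Position 5 ')': depth becomes 4
  Position 6 ')': depth becomes 3
  Position 7 ')': depth becomes 2
  Position 8 ')': depth becomes 1
  Position 9 ')': depth becomes 0
  Position 10 '(': depth becomes 1
  Position 11 '(': depth becomes 2
  Position 12 ')': depth becomes 1
  Position 13 ')': depth becomes 0
  Position 14 '(': depth becomes 1
  Position 15 ')': depth becomes 0
  Position 16 '(': depth becomes 1
  Position 17 '(': depth becomes 2
  Position 18 '(': depth becomes 3
  Position 19 ')': depth becomes 2
  Position 20 ')': depth becomes 1
  Position 21 ')': depth becomes 0
Maximum depth reached: 5

5


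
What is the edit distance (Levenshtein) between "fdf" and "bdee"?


Computing edit distance: "fdf" -> "bdee"
DP table:
           b    d    e    e
      0    1    2    3    4
  f   1    1    2    3    4
  d   2    2    1    2    3
  f   3    3    2    2    3
Edit distance = dp[3][4] = 3

3


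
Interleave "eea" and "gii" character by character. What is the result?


Interleaving "eea" and "gii":
  Position 0: 'e' from first, 'g' from second => "eg"
  Position 1: 'e' from first, 'i' from second => "ei"
  Position 2: 'a' from first, 'i' from second => "ai"
Result: egeiai

egeiai


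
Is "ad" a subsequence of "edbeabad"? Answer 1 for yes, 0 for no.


Check if "ad" is a subsequence of "edbeabad"
Greedy scan:
  Position 0 ('e'): no match needed
  Position 1 ('d'): no match needed
  Position 2 ('b'): no match needed
  Position 3 ('e'): no match needed
  Position 4 ('a'): matches sub[0] = 'a'
  Position 5 ('b'): no match needed
  Position 6 ('a'): no match needed
  Position 7 ('d'): matches sub[1] = 'd'
All 2 characters matched => is a subsequence

1


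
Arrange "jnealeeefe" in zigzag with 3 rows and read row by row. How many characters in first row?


Zigzag "jnealeeefe" into 3 rows:
Placing characters:
  'j' => row 0
  'n' => row 1
  'e' => row 2
  'a' => row 1
  'l' => row 0
  'e' => row 1
  'e' => row 2
  'e' => row 1
  'f' => row 0
  'e' => row 1
Rows:
  Row 0: "jlf"
  Row 1: "naeee"
  Row 2: "ee"
First row length: 3

3


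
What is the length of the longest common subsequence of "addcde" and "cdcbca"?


LCS of "addcde" and "cdcbca"
DP table:
           c    d    c    b    c    a
      0    0    0    0    0    0    0
  a   0    0    0    0    0    0    1
  d   0    0    1    1    1    1    1
  d   0    0    1    1    1    1    1
  c   0    1    1    2    2    2    2
  d   0    1    2    2    2    2    2
  e   0    1    2    2    2    2    2
LCS length = dp[6][6] = 2

2


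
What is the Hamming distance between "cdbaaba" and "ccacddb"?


Comparing "cdbaaba" and "ccacddb" position by position:
  Position 0: 'c' vs 'c' => same
  Position 1: 'd' vs 'c' => differ
  Position 2: 'b' vs 'a' => differ
  Position 3: 'a' vs 'c' => differ
  Position 4: 'a' vs 'd' => differ
  Position 5: 'b' vs 'd' => differ
  Position 6: 'a' vs 'b' => differ
Total differences (Hamming distance): 6

6


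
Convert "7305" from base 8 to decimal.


Input: "7305" in base 8
Positional expansion:
  Digit '7' (value 7) x 8^3 = 3584
  Digit '3' (value 3) x 8^2 = 192
  Digit '0' (value 0) x 8^1 = 0
  Digit '5' (value 5) x 8^0 = 5
Sum = 3781

3781


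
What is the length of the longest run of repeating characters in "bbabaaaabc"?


Input: "bbabaaaabc"
Scanning for longest run:
  Position 1 ('b'): continues run of 'b', length=2
  Position 2 ('a'): new char, reset run to 1
  Position 3 ('b'): new char, reset run to 1
  Position 4 ('a'): new char, reset run to 1
  Position 5 ('a'): continues run of 'a', length=2
  Position 6 ('a'): continues run of 'a', length=3
  Position 7 ('a'): continues run of 'a', length=4
  Position 8 ('b'): new char, reset run to 1
  Position 9 ('c'): new char, reset run to 1
Longest run: 'a' with length 4

4


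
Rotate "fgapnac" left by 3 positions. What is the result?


Input: "fgapnac", rotate left by 3
First 3 characters: "fga"
Remaining characters: "pnac"
Concatenate remaining + first: "pnac" + "fga" = "pnacfga"

pnacfga


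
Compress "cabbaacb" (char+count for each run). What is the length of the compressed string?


Input: cabbaacb
Runs:
  'c' x 1 => "c1"
  'a' x 1 => "a1"
  'b' x 2 => "b2"
  'a' x 2 => "a2"
  'c' x 1 => "c1"
  'b' x 1 => "b1"
Compressed: "c1a1b2a2c1b1"
Compressed length: 12

12


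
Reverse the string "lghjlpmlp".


Input: lghjlpmlp
Reading characters right to left:
  Position 8: 'p'
  Position 7: 'l'
  Position 6: 'm'
  Position 5: 'p'
  Position 4: 'l'
  Position 3: 'j'
  Position 2: 'h'
  Position 1: 'g'
  Position 0: 'l'
Reversed: plmpljhgl

plmpljhgl


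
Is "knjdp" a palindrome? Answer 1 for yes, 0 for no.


Input: knjdp
Reversed: pdjnk
  Compare pos 0 ('k') with pos 4 ('p'): MISMATCH
  Compare pos 1 ('n') with pos 3 ('d'): MISMATCH
Result: not a palindrome

0


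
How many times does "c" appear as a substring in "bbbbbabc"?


Searching for "c" in "bbbbbabc"
Scanning each position:
  Position 0: "b" => no
  Position 1: "b" => no
  Position 2: "b" => no
  Position 3: "b" => no
  Position 4: "b" => no
  Position 5: "a" => no
  Position 6: "b" => no
  Position 7: "c" => MATCH
Total occurrences: 1

1


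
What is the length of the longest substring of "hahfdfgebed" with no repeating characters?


Input: "hahfdfgebed"
Sliding window (track last position of each char):
  Position 0 ('h'): window [0,0] length 1 -- new best
  Position 1 ('a'): window [0,1] length 2 -- new best
  Position 2 ('h'): repeat (last at 0), move window start to 1
  Position 2 ('h'): window [1,2] length 2
  Position 3 ('f'): window [1,3] length 3 -- new best
  Position 4 ('d'): window [1,4] length 4 -- new best
  Position 5 ('f'): repeat (last at 3), move window start to 4
  Position 5 ('f'): window [4,5] length 2
  Position 6 ('g'): window [4,6] length 3
  Position 7 ('e'): window [4,7] length 4
  Position 8 ('b'): window [4,8] length 5 -- new best
  Position 9 ('e'): repeat (last at 7), move window start to 8
  Position 9 ('e'): window [8,9] length 2
  Position 10 ('d'): window [8,10] length 3
Longest substring with no repeats: "dfgeb" with length 5

5


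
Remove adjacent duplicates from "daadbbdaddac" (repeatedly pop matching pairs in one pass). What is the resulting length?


Input: daadbbdaddac
Stack-based adjacent duplicate removal:
  Read 'd': push. Stack: d
  Read 'a': push. Stack: da
  Read 'a': matches stack top 'a' => pop. Stack: d
  Read 'd': matches stack top 'd' => pop. Stack: (empty)
  Read 'b': push. Stack: b
  Read 'b': matches stack top 'b' => pop. Stack: (empty)
  Read 'd': push. Stack: d
  Read 'a': push. Stack: da
  Read 'd': push. Stack: dad
  Read 'd': matches stack top 'd' => pop. Stack: da
  Read 'a': matches stack top 'a' => pop. Stack: d
  Read 'c': push. Stack: dc
Final stack: "dc" (length 2)

2


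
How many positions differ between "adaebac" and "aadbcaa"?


Comparing "adaebac" and "aadbcaa" position by position:
  Position 0: 'a' vs 'a' => same
  Position 1: 'd' vs 'a' => DIFFER
  Position 2: 'a' vs 'd' => DIFFER
  Position 3: 'e' vs 'b' => DIFFER
  Position 4: 'b' vs 'c' => DIFFER
  Position 5: 'a' vs 'a' => same
  Position 6: 'c' vs 'a' => DIFFER
Positions that differ: 5

5


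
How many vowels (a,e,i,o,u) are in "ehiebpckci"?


Input: ehiebpckci
Checking each character:
  'e' at position 0: vowel (running total: 1)
  'h' at position 1: consonant
  'i' at position 2: vowel (running total: 2)
  'e' at position 3: vowel (running total: 3)
  'b' at position 4: consonant
  'p' at position 5: consonant
  'c' at position 6: consonant
  'k' at position 7: consonant
  'c' at position 8: consonant
  'i' at position 9: vowel (running total: 4)
Total vowels: 4

4


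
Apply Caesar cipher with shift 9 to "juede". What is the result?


Caesar cipher: shift "juede" by 9
  'j' (pos 9) + 9 = pos 18 = 's'
  'u' (pos 20) + 9 = pos 3 = 'd'
  'e' (pos 4) + 9 = pos 13 = 'n'
  'd' (pos 3) + 9 = pos 12 = 'm'
  'e' (pos 4) + 9 = pos 13 = 'n'
Result: sdnmn

sdnmn


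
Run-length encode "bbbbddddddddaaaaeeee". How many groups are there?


Input: bbbbddddddddaaaaeeee
Scanning for consecutive runs:
  Group 1: 'b' x 4 (positions 0-3)
  Group 2: 'd' x 8 (positions 4-11)
  Group 3: 'a' x 4 (positions 12-15)
  Group 4: 'e' x 4 (positions 16-19)
Total groups: 4

4


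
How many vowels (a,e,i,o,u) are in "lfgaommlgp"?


Input: lfgaommlgp
Checking each character:
  'l' at position 0: consonant
  'f' at position 1: consonant
  'g' at position 2: consonant
  'a' at position 3: vowel (running total: 1)
  'o' at position 4: vowel (running total: 2)
  'm' at position 5: consonant
  'm' at position 6: consonant
  'l' at position 7: consonant
  'g' at position 8: consonant
  'p' at position 9: consonant
Total vowels: 2

2


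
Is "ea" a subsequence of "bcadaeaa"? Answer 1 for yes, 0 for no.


Check if "ea" is a subsequence of "bcadaeaa"
Greedy scan:
  Position 0 ('b'): no match needed
  Position 1 ('c'): no match needed
  Position 2 ('a'): no match needed
  Position 3 ('d'): no match needed
  Position 4 ('a'): no match needed
  Position 5 ('e'): matches sub[0] = 'e'
  Position 6 ('a'): matches sub[1] = 'a'
  Position 7 ('a'): no match needed
All 2 characters matched => is a subsequence

1


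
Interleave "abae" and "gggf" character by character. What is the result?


Interleaving "abae" and "gggf":
  Position 0: 'a' from first, 'g' from second => "ag"
  Position 1: 'b' from first, 'g' from second => "bg"
  Position 2: 'a' from first, 'g' from second => "ag"
  Position 3: 'e' from first, 'f' from second => "ef"
Result: agbgagef

agbgagef


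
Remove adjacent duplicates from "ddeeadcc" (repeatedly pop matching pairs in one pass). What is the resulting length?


Input: ddeeadcc
Stack-based adjacent duplicate removal:
  Read 'd': push. Stack: d
  Read 'd': matches stack top 'd' => pop. Stack: (empty)
  Read 'e': push. Stack: e
  Read 'e': matches stack top 'e' => pop. Stack: (empty)
  Read 'a': push. Stack: a
  Read 'd': push. Stack: ad
  Read 'c': push. Stack: adc
  Read 'c': matches stack top 'c' => pop. Stack: ad
Final stack: "ad" (length 2)

2


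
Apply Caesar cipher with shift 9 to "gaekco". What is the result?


Caesar cipher: shift "gaekco" by 9
  'g' (pos 6) + 9 = pos 15 = 'p'
  'a' (pos 0) + 9 = pos 9 = 'j'
  'e' (pos 4) + 9 = pos 13 = 'n'
  'k' (pos 10) + 9 = pos 19 = 't'
  'c' (pos 2) + 9 = pos 11 = 'l'
  'o' (pos 14) + 9 = pos 23 = 'x'
Result: pjntlx

pjntlx


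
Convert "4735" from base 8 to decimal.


Input: "4735" in base 8
Positional expansion:
  Digit '4' (value 4) x 8^3 = 2048
  Digit '7' (value 7) x 8^2 = 448
  Digit '3' (value 3) x 8^1 = 24
  Digit '5' (value 5) x 8^0 = 5
Sum = 2525

2525


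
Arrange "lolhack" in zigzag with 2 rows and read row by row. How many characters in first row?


Zigzag "lolhack" into 2 rows:
Placing characters:
  'l' => row 0
  'o' => row 1
  'l' => row 0
  'h' => row 1
  'a' => row 0
  'c' => row 1
  'k' => row 0
Rows:
  Row 0: "llak"
  Row 1: "ohc"
First row length: 4

4


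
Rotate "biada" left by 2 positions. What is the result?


Input: "biada", rotate left by 2
First 2 characters: "bi"
Remaining characters: "ada"
Concatenate remaining + first: "ada" + "bi" = "adabi"

adabi


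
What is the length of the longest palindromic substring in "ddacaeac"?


Input: "ddacaeac"
Checking substrings for palindromes:
  [3:8] "caeac" (len 5) => palindrome
  [2:5] "aca" (len 3) => palindrome
  [4:7] "aea" (len 3) => palindrome
  [0:2] "dd" (len 2) => palindrome
Longest palindromic substring: "caeac" with length 5

5


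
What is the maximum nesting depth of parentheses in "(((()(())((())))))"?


Input: "(((()(())((())))))"
Tracking depth:
  Position 0 '(': depth becomes 1
  Position 1 '(': depth becomes 2
  Position 2 '(': depth becomes 3
  Position 3 '(': depth becomes 4
  Position 4 ')': depth becomes 3
  Position 5 '(': depth becomes 4
  Position 6 '(': depth becomes 5
  Position 7 ')': depth becomes 4
  Position 8 ')': depth becomes 3
  Position 9 '(': depth becomes 4
  Position 10 '(': depth becomes 5
  Position 11 '(': depth becomes 6
  Position 12 ')': depth becomes 5
  Position 13 ')': depth becomes 4
  Position 14 ')': depth becomes 3
  Position 15 ')': depth becomes 2
  Position 16 ')': depth becomes 1
  Position 17 ')': depth becomes 0
Maximum depth reached: 6

6


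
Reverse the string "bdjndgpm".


Input: bdjndgpm
Reading characters right to left:
  Position 7: 'm'
  Position 6: 'p'
  Position 5: 'g'
  Position 4: 'd'
  Position 3: 'n'
  Position 2: 'j'
  Position 1: 'd'
  Position 0: 'b'
Reversed: mpgdnjdb

mpgdnjdb


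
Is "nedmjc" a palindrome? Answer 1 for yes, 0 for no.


Input: nedmjc
Reversed: cjmden
  Compare pos 0 ('n') with pos 5 ('c'): MISMATCH
  Compare pos 1 ('e') with pos 4 ('j'): MISMATCH
  Compare pos 2 ('d') with pos 3 ('m'): MISMATCH
Result: not a palindrome

0


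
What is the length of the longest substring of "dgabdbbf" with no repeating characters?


Input: "dgabdbbf"
Sliding window (track last position of each char):
  Position 0 ('d'): window [0,0] length 1 -- new best
  Position 1 ('g'): window [0,1] length 2 -- new best
  Position 2 ('a'): window [0,2] length 3 -- new best
  Position 3 ('b'): window [0,3] length 4 -- new best
  Position 4 ('d'): repeat (last at 0), move window start to 1
  Position 4 ('d'): window [1,4] length 4
  Position 5 ('b'): repeat (last at 3), move window start to 4
  Position 5 ('b'): window [4,5] length 2
  Position 6 ('b'): repeat (last at 5), move window start to 6
  Position 6 ('b'): window [6,6] length 1
  Position 7 ('f'): window [6,7] length 2
Longest substring with no repeats: "dgab" with length 4

4


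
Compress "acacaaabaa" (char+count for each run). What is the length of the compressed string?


Input: acacaaabaa
Runs:
  'a' x 1 => "a1"
  'c' x 1 => "c1"
  'a' x 1 => "a1"
  'c' x 1 => "c1"
  'a' x 3 => "a3"
  'b' x 1 => "b1"
  'a' x 2 => "a2"
Compressed: "a1c1a1c1a3b1a2"
Compressed length: 14

14


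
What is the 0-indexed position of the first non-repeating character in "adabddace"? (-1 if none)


Input: adabddace
Character frequencies:
  'a': 3
  'b': 1
  'c': 1
  'd': 3
  'e': 1
Scanning left to right for freq == 1:
  Position 0 ('a'): freq=3, skip
  Position 1 ('d'): freq=3, skip
  Position 2 ('a'): freq=3, skip
  Position 3 ('b'): unique! => answer = 3

3


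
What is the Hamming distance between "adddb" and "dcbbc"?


Comparing "adddb" and "dcbbc" position by position:
  Position 0: 'a' vs 'd' => differ
  Position 1: 'd' vs 'c' => differ
  Position 2: 'd' vs 'b' => differ
  Position 3: 'd' vs 'b' => differ
  Position 4: 'b' vs 'c' => differ
Total differences (Hamming distance): 5

5


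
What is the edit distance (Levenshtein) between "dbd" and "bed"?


Computing edit distance: "dbd" -> "bed"
DP table:
           b    e    d
      0    1    2    3
  d   1    1    2    2
  b   2    1    2    3
  d   3    2    2    2
Edit distance = dp[3][3] = 2

2


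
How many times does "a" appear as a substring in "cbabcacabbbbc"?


Searching for "a" in "cbabcacabbbbc"
Scanning each position:
  Position 0: "c" => no
  Position 1: "b" => no
  Position 2: "a" => MATCH
  Position 3: "b" => no
  Position 4: "c" => no
  Position 5: "a" => MATCH
  Position 6: "c" => no
  Position 7: "a" => MATCH
  Position 8: "b" => no
  Position 9: "b" => no
  Position 10: "b" => no
  Position 11: "b" => no
  Position 12: "c" => no
Total occurrences: 3

3


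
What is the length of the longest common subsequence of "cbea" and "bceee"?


LCS of "cbea" and "bceee"
DP table:
           b    c    e    e    e
      0    0    0    0    0    0
  c   0    0    1    1    1    1
  b   0    1    1    1    1    1
  e   0    1    1    2    2    2
  a   0    1    1    2    2    2
LCS length = dp[4][5] = 2

2


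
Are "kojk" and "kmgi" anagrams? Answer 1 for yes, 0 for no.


Strings: "kojk", "kmgi"
Sorted first:  jkko
Sorted second: gikm
Differ at position 0: 'j' vs 'g' => not anagrams

0


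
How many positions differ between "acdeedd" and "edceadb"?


Comparing "acdeedd" and "edceadb" position by position:
  Position 0: 'a' vs 'e' => DIFFER
  Position 1: 'c' vs 'd' => DIFFER
  Position 2: 'd' vs 'c' => DIFFER
  Position 3: 'e' vs 'e' => same
  Position 4: 'e' vs 'a' => DIFFER
  Position 5: 'd' vs 'd' => same
  Position 6: 'd' vs 'b' => DIFFER
Positions that differ: 5

5


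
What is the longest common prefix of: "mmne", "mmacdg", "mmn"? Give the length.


Words: mmne, mmacdg, mmn
  Position 0: all 'm' => match
  Position 1: all 'm' => match
  Position 2: ('n', 'a', 'n') => mismatch, stop
LCP = "mm" (length 2)

2


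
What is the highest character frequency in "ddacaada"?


Input: ddacaada
Character counts:
  'a': 4
  'c': 1
  'd': 3
Maximum frequency: 4

4


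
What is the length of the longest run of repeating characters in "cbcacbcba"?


Input: "cbcacbcba"
Scanning for longest run:
  Position 1 ('b'): new char, reset run to 1
  Position 2 ('c'): new char, reset run to 1
  Position 3 ('a'): new char, reset run to 1
  Position 4 ('c'): new char, reset run to 1
  Position 5 ('b'): new char, reset run to 1
  Position 6 ('c'): new char, reset run to 1
  Position 7 ('b'): new char, reset run to 1
  Position 8 ('a'): new char, reset run to 1
Longest run: 'c' with length 1

1


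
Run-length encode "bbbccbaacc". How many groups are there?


Input: bbbccbaacc
Scanning for consecutive runs:
  Group 1: 'b' x 3 (positions 0-2)
  Group 2: 'c' x 2 (positions 3-4)
  Group 3: 'b' x 1 (positions 5-5)
  Group 4: 'a' x 2 (positions 6-7)
  Group 5: 'c' x 2 (positions 8-9)
Total groups: 5

5


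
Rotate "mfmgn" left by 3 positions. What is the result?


Input: "mfmgn", rotate left by 3
First 3 characters: "mfm"
Remaining characters: "gn"
Concatenate remaining + first: "gn" + "mfm" = "gnmfm"

gnmfm


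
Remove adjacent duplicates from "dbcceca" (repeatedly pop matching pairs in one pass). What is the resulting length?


Input: dbcceca
Stack-based adjacent duplicate removal:
  Read 'd': push. Stack: d
  Read 'b': push. Stack: db
  Read 'c': push. Stack: dbc
  Read 'c': matches stack top 'c' => pop. Stack: db
  Read 'e': push. Stack: dbe
  Read 'c': push. Stack: dbec
  Read 'a': push. Stack: dbeca
Final stack: "dbeca" (length 5)

5


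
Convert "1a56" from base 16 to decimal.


Input: "1a56" in base 16
Positional expansion:
  Digit '1' (value 1) x 16^3 = 4096
  Digit 'a' (value 10) x 16^2 = 2560
  Digit '5' (value 5) x 16^1 = 80
  Digit '6' (value 6) x 16^0 = 6
Sum = 6742

6742


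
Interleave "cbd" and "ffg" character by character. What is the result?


Interleaving "cbd" and "ffg":
  Position 0: 'c' from first, 'f' from second => "cf"
  Position 1: 'b' from first, 'f' from second => "bf"
  Position 2: 'd' from first, 'g' from second => "dg"
Result: cfbfdg

cfbfdg


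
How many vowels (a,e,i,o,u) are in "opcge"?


Input: opcge
Checking each character:
  'o' at position 0: vowel (running total: 1)
  'p' at position 1: consonant
  'c' at position 2: consonant
  'g' at position 3: consonant
  'e' at position 4: vowel (running total: 2)
Total vowels: 2

2


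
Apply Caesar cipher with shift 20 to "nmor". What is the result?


Caesar cipher: shift "nmor" by 20
  'n' (pos 13) + 20 = pos 7 = 'h'
  'm' (pos 12) + 20 = pos 6 = 'g'
  'o' (pos 14) + 20 = pos 8 = 'i'
  'r' (pos 17) + 20 = pos 11 = 'l'
Result: hgil

hgil


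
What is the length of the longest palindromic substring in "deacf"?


Input: "deacf"
Checking substrings for palindromes:
  No multi-char palindromic substrings found
Longest palindromic substring: "d" with length 1

1


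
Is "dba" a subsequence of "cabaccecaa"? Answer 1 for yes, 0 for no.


Check if "dba" is a subsequence of "cabaccecaa"
Greedy scan:
  Position 0 ('c'): no match needed
  Position 1 ('a'): no match needed
  Position 2 ('b'): no match needed
  Position 3 ('a'): no match needed
  Position 4 ('c'): no match needed
  Position 5 ('c'): no match needed
  Position 6 ('e'): no match needed
  Position 7 ('c'): no match needed
  Position 8 ('a'): no match needed
  Position 9 ('a'): no match needed
Only matched 0/3 characters => not a subsequence

0


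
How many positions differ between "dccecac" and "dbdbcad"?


Comparing "dccecac" and "dbdbcad" position by position:
  Position 0: 'd' vs 'd' => same
  Position 1: 'c' vs 'b' => DIFFER
  Position 2: 'c' vs 'd' => DIFFER
  Position 3: 'e' vs 'b' => DIFFER
  Position 4: 'c' vs 'c' => same
  Position 5: 'a' vs 'a' => same
  Position 6: 'c' vs 'd' => DIFFER
Positions that differ: 4

4


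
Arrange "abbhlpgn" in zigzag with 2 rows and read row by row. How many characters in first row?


Zigzag "abbhlpgn" into 2 rows:
Placing characters:
  'a' => row 0
  'b' => row 1
  'b' => row 0
  'h' => row 1
  'l' => row 0
  'p' => row 1
  'g' => row 0
  'n' => row 1
Rows:
  Row 0: "ablg"
  Row 1: "bhpn"
First row length: 4

4


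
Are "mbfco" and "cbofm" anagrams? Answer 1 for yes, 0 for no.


Strings: "mbfco", "cbofm"
Sorted first:  bcfmo
Sorted second: bcfmo
Sorted forms match => anagrams

1


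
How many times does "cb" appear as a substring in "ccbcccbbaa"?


Searching for "cb" in "ccbcccbbaa"
Scanning each position:
  Position 0: "cc" => no
  Position 1: "cb" => MATCH
  Position 2: "bc" => no
  Position 3: "cc" => no
  Position 4: "cc" => no
  Position 5: "cb" => MATCH
  Position 6: "bb" => no
  Position 7: "ba" => no
  Position 8: "aa" => no
Total occurrences: 2

2


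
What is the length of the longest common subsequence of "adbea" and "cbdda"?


LCS of "adbea" and "cbdda"
DP table:
           c    b    d    d    a
      0    0    0    0    0    0
  a   0    0    0    0    0    1
  d   0    0    0    1    1    1
  b   0    0    1    1    1    1
  e   0    0    1    1    1    1
  a   0    0    1    1    1    2
LCS length = dp[5][5] = 2

2


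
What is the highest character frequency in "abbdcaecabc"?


Input: abbdcaecabc
Character counts:
  'a': 3
  'b': 3
  'c': 3
  'd': 1
  'e': 1
Maximum frequency: 3

3


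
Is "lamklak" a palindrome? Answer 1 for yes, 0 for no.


Input: lamklak
Reversed: kalkmal
  Compare pos 0 ('l') with pos 6 ('k'): MISMATCH
  Compare pos 1 ('a') with pos 5 ('a'): match
  Compare pos 2 ('m') with pos 4 ('l'): MISMATCH
Result: not a palindrome

0


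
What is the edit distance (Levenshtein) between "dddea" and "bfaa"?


Computing edit distance: "dddea" -> "bfaa"
DP table:
           b    f    a    a
      0    1    2    3    4
  d   1    1    2    3    4
  d   2    2    2    3    4
  d   3    3    3    3    4
  e   4    4    4    4    4
  a   5    5    5    4    4
Edit distance = dp[5][4] = 4

4


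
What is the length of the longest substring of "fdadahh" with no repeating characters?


Input: "fdadahh"
Sliding window (track last position of each char):
  Position 0 ('f'): window [0,0] length 1 -- new best
  Position 1 ('d'): window [0,1] length 2 -- new best
  Position 2 ('a'): window [0,2] length 3 -- new best
  Position 3 ('d'): repeat (last at 1), move window start to 2
  Position 3 ('d'): window [2,3] length 2
  Position 4 ('a'): repeat (last at 2), move window start to 3
  Position 4 ('a'): window [3,4] length 2
  Position 5 ('h'): window [3,5] length 3
  Position 6 ('h'): repeat (last at 5), move window start to 6
  Position 6 ('h'): window [6,6] length 1
Longest substring with no repeats: "fda" with length 3

3


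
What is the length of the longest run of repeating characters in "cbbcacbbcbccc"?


Input: "cbbcacbbcbccc"
Scanning for longest run:
  Position 1 ('b'): new char, reset run to 1
  Position 2 ('b'): continues run of 'b', length=2
  Position 3 ('c'): new char, reset run to 1
  Position 4 ('a'): new char, reset run to 1
  Position 5 ('c'): new char, reset run to 1
  Position 6 ('b'): new char, reset run to 1
  Position 7 ('b'): continues run of 'b', length=2
  Position 8 ('c'): new char, reset run to 1
  Position 9 ('b'): new char, reset run to 1
  Position 10 ('c'): new char, reset run to 1
  Position 11 ('c'): continues run of 'c', length=2
  Position 12 ('c'): continues run of 'c', length=3
Longest run: 'c' with length 3

3


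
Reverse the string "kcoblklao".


Input: kcoblklao
Reading characters right to left:
  Position 8: 'o'
  Position 7: 'a'
  Position 6: 'l'
  Position 5: 'k'
  Position 4: 'l'
  Position 3: 'b'
  Position 2: 'o'
  Position 1: 'c'
  Position 0: 'k'
Reversed: oalklbock

oalklbock


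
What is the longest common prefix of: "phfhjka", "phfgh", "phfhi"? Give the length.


Words: phfhjka, phfgh, phfhi
  Position 0: all 'p' => match
  Position 1: all 'h' => match
  Position 2: all 'f' => match
  Position 3: ('h', 'g', 'h') => mismatch, stop
LCP = "phf" (length 3)

3


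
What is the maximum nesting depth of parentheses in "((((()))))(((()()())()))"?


Input: "((((()))))(((()()())()))"
Tracking depth:
  Position 0 '(': depth becomes 1
  Position 1 '(': depth becomes 2
  Position 2 '(': depth becomes 3
  Position 3 '(': depth becomes 4
  Position 4 '(': depth becomes 5
  Position 5 ')': depth becomes 4
  Position 6 ')': depth becomes 3
  Position 7 ')': depth becomes 2
  Position 8 ')': depth becomes 1
  Position 9 ')': depth becomes 0
  Position 10 '(': depth becomes 1
  Position 11 '(': depth becomes 2
  Position 12 '(': depth becomes 3
  Position 13 '(': depth becomes 4
  Position 14 ')': depth becomes 3
  Position 15 '(': depth becomes 4
  Position 16 ')': depth becomes 3
  Position 17 '(': depth becomes 4
  Position 18 ')': depth becomes 3
  Position 19 ')': depth becomes 2
  Position 20 '(': depth becomes 3
  Position 21 ')': depth becomes 2
  Position 22 ')': depth becomes 1
  Position 23 ')': depth becomes 0
Maximum depth reached: 5

5
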